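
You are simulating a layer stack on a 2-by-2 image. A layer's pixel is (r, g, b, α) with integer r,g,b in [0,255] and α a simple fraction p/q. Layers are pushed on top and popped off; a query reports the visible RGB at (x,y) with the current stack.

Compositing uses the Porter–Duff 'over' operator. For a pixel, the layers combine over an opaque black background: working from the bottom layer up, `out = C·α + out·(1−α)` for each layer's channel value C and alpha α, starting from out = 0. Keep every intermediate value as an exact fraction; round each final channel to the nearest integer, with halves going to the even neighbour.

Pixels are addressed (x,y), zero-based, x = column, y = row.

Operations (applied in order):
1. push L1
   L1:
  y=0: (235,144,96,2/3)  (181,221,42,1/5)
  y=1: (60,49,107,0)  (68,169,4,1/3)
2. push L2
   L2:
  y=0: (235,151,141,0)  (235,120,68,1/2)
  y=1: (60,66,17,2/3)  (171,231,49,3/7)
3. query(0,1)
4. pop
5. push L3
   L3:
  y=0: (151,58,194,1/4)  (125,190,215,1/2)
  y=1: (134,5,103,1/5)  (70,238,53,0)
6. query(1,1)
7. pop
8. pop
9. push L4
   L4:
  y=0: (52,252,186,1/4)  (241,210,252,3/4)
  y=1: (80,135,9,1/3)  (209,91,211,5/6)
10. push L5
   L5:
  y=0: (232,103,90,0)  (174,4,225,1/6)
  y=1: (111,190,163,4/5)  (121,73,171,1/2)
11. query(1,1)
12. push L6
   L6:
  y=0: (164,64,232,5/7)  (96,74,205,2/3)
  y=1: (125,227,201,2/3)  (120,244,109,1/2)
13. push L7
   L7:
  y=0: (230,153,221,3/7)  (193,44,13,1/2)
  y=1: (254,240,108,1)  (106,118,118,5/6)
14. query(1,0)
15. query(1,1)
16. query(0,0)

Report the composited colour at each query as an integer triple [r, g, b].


at x=0,y=1 over L1,L2:
L1 α=0: [0, 0, 0]
L2 α=2/3: [40, 44, 34/3]
→ [40, 44, 11]

(1,1) stack=L1,L3; from [0,0,0]:
after L1 α=1/3: [68/3, 169/3, 4/3]
after L3 α=0: [68/3, 169/3, 4/3]
= [23, 56, 1]

query (1,1) [L4,L5] — begin 0,0,0
L4 α=5/6: [1045/6, 455/6, 1055/6]
L5 α=1/2: [1771/12, 893/12, 2081/12]
= [148, 74, 173]

(1,0) stack=L4,L5,L6,L7; from [0,0,0]:
+L4 (α=3/4) → [723/4, 315/2, 189]
+L5 (α=1/6) → [1437/8, 1583/12, 195]
+L6 (α=2/3) → [991/8, 3359/36, 605/3]
+L7 (α=1/2) → [2535/16, 4943/72, 322/3]
rounded: [158, 69, 107]

query (1,1) [L4,L5,L6,L7] — begin 0,0,0
+L4 (α=5/6) → [1045/6, 455/6, 1055/6]
+L5 (α=1/2) → [1771/12, 893/12, 2081/12]
+L6 (α=1/2) → [3211/24, 3821/24, 3389/24]
+L7 (α=5/6) → [15931/144, 17981/144, 17549/144]
= [111, 125, 122]

at x=0,y=0 over L4,L5,L6,L7:
after L4 α=1/4: [13, 63, 93/2]
after L5 α=0: [13, 63, 93/2]
after L6 α=5/7: [846/7, 446/7, 179]
after L7 α=3/7: [8214/49, 4997/49, 197]
→ [168, 102, 197]


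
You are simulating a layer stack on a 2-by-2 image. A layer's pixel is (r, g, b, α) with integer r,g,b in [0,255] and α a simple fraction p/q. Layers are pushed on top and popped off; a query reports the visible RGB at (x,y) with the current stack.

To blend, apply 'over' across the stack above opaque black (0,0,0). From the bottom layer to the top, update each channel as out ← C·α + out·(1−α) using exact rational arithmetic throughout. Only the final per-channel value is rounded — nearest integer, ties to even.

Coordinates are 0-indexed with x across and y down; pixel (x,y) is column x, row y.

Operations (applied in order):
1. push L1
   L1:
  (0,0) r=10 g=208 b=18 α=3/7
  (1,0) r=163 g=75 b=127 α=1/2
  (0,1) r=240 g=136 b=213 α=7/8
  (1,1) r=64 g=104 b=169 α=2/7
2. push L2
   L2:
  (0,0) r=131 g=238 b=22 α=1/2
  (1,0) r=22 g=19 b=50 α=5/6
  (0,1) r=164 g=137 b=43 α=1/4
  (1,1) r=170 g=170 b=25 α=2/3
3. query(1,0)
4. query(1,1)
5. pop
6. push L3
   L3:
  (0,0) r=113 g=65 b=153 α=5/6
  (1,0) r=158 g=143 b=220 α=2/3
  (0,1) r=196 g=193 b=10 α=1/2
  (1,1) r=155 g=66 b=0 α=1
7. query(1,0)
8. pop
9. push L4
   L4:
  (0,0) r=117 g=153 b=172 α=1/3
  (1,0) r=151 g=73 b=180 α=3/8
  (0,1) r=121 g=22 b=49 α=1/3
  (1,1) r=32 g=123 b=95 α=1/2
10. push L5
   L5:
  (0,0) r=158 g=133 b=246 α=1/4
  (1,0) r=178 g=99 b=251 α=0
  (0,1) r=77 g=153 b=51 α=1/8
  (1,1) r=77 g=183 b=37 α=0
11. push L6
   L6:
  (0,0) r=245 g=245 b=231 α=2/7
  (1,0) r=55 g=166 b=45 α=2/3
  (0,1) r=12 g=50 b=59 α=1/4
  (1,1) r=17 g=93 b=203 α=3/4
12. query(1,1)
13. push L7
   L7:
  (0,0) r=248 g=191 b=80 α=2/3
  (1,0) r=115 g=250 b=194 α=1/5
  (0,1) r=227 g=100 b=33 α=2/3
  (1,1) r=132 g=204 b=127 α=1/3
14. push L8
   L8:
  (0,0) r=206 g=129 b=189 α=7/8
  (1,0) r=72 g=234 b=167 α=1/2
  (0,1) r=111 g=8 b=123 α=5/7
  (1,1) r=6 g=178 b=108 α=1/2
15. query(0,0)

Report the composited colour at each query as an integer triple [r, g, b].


(1,0) stack=L1,L2; from [0,0,0]:
after L1 α=1/2: [163/2, 75/2, 127/2]
after L2 α=5/6: [383/12, 265/12, 209/4]
→ [32, 22, 52]

at x=1,y=1 over L1,L2:
+L1 (α=2/7) → [128/7, 208/7, 338/7]
+L2 (α=2/3) → [836/7, 2588/21, 688/21]
= [119, 123, 33]

query (1,0) [L1,L3] — begin 0,0,0
after L1 α=1/2: [163/2, 75/2, 127/2]
after L3 α=2/3: [265/2, 647/6, 1007/6]
→ [132, 108, 168]

query (1,1) [L1,L4,L5,L6] — begin 0,0,0
after L1 α=2/7: [128/7, 208/7, 338/7]
after L4 α=1/2: [176/7, 1069/14, 1003/14]
after L5 α=0: [176/7, 1069/14, 1003/14]
after L6 α=3/4: [533/28, 4975/56, 9529/56]
= [19, 89, 170]

at x=0,y=0 over L1,L4,L5,L6,L7,L8:
after L1 α=3/7: [30/7, 624/7, 54/7]
after L4 α=1/3: [293/7, 773/7, 1312/21]
after L5 α=1/4: [1985/28, 1625/14, 1517/14]
after L6 α=2/7: [23645/196, 14985/98, 14053/98]
after L7 α=2/3: [40287/196, 52421/294, 9911/98]
after L8 α=7/8: [322919/1568, 317903/2352, 139565/784]
= [206, 135, 178]


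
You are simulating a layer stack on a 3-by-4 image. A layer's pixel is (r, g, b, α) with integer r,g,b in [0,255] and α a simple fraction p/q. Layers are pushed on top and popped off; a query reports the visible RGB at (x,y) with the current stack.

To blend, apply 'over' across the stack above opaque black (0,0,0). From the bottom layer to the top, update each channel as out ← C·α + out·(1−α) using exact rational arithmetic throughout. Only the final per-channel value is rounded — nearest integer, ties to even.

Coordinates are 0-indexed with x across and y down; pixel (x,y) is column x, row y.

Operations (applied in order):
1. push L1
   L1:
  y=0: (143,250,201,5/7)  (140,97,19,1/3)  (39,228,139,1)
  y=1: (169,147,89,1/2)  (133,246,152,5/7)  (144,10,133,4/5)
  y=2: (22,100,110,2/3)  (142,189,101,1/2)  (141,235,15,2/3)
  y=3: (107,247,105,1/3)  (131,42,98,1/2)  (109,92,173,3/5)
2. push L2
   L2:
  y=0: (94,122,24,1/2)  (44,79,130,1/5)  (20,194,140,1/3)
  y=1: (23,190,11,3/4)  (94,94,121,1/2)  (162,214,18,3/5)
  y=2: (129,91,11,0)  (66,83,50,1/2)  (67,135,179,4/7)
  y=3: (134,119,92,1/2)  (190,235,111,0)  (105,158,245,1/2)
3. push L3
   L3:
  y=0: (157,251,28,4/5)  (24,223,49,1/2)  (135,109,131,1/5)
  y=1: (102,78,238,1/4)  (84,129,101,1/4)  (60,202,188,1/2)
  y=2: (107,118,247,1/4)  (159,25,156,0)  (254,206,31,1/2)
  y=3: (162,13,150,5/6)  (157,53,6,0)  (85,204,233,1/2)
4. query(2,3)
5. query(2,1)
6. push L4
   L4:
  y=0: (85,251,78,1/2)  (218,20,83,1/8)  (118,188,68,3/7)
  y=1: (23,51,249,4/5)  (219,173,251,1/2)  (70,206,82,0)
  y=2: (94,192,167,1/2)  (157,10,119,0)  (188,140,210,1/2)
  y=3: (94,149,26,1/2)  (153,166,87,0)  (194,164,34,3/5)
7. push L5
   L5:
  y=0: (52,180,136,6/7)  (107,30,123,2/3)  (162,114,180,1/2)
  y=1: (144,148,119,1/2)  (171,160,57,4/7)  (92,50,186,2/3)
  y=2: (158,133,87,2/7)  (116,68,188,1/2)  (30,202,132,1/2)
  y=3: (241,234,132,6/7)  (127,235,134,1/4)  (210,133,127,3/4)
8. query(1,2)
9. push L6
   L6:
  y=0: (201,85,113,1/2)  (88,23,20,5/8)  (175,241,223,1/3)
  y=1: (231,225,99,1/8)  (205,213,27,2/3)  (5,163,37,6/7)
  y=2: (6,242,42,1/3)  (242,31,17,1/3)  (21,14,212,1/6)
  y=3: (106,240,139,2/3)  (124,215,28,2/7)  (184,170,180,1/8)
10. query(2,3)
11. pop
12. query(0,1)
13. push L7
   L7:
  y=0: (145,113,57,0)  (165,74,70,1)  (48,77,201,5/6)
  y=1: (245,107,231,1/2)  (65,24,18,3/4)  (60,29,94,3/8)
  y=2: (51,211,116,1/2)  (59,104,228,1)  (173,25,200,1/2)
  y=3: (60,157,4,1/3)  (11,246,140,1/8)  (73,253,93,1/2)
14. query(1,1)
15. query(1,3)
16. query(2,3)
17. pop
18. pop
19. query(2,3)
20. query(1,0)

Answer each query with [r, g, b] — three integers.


at x=2,y=3 over L1,L2,L3:
after L1 α=3/5: [327/5, 276/5, 519/5]
after L2 α=1/2: [426/5, 533/5, 872/5]
after L3 α=1/2: [851/10, 1553/10, 2037/10]
→ [85, 155, 204]

at x=2,y=1 over L1,L2,L3:
after L1 α=4/5: [576/5, 8, 532/5]
after L2 α=3/5: [3582/25, 658/5, 1334/25]
after L3 α=1/2: [2541/25, 834/5, 3017/25]
rounded: [102, 167, 121]

query (1,2) [L1,L2,L3,L4,L5] — begin 0,0,0
after L1 α=1/2: [71, 189/2, 101/2]
after L2 α=1/2: [137/2, 355/4, 201/4]
after L3 α=0: [137/2, 355/4, 201/4]
after L4 α=0: [137/2, 355/4, 201/4]
after L5 α=1/2: [369/4, 627/8, 953/8]
= [92, 78, 119]

at x=2,y=3 over L1,L2,L3,L4,L5,L6:
after L1 α=3/5: [327/5, 276/5, 519/5]
after L2 α=1/2: [426/5, 533/5, 872/5]
after L3 α=1/2: [851/10, 1553/10, 2037/10]
after L4 α=3/5: [3761/25, 4013/25, 2547/25]
after L5 α=3/4: [19511/100, 3497/25, 3018/25]
after L6 α=1/8: [154977/800, 28729/200, 12813/100]
→ [194, 144, 128]

at x=0,y=1 over L1,L2,L3,L4,L5:
L1 α=1/2: [169/2, 147/2, 89/2]
L2 α=3/4: [307/8, 1287/8, 155/8]
L3 α=1/4: [1737/32, 4485/32, 2369/32]
L4 α=4/5: [4681/160, 11013/160, 34241/160]
L5 α=1/2: [27721/320, 34693/320, 53281/320]
rounded: [87, 108, 167]

at x=1,y=1 over L1,L2,L3,L4,L5,L7:
after L1 α=5/7: [95, 1230/7, 760/7]
after L2 α=1/2: [189/2, 944/7, 1607/14]
after L3 α=1/4: [735/8, 3735/28, 6235/56]
after L4 α=1/2: [2487/16, 8579/56, 20291/112]
after L5 α=4/7: [18405/112, 61577/392, 86409/784]
after L7 α=3/4: [40245/448, 89801/1568, 128745/3136]
rounded: [90, 57, 41]

query (1,3) [L1,L2,L3,L4,L5,L7] — begin 0,0,0
after L1 α=1/2: [131/2, 21, 49]
after L2 α=0: [131/2, 21, 49]
after L3 α=0: [131/2, 21, 49]
after L4 α=0: [131/2, 21, 49]
after L5 α=1/4: [647/8, 149/2, 281/4]
after L7 α=1/8: [4617/64, 1535/16, 2527/32]
→ [72, 96, 79]

query (2,3) [L1,L2,L3,L4,L5,L7] — begin 0,0,0
after L1 α=3/5: [327/5, 276/5, 519/5]
after L2 α=1/2: [426/5, 533/5, 872/5]
after L3 α=1/2: [851/10, 1553/10, 2037/10]
after L4 α=3/5: [3761/25, 4013/25, 2547/25]
after L5 α=3/4: [19511/100, 3497/25, 3018/25]
after L7 α=1/2: [26811/200, 4911/25, 5343/50]
rounded: [134, 196, 107]

query (2,3) [L1,L2,L3,L4] — begin 0,0,0
+L1 (α=3/5) → [327/5, 276/5, 519/5]
+L2 (α=1/2) → [426/5, 533/5, 872/5]
+L3 (α=1/2) → [851/10, 1553/10, 2037/10]
+L4 (α=3/5) → [3761/25, 4013/25, 2547/25]
= [150, 161, 102]

query (1,0) [L1,L2,L3,L4] — begin 0,0,0
after L1 α=1/3: [140/3, 97/3, 19/3]
after L2 α=1/5: [692/15, 125/3, 466/15]
after L3 α=1/2: [526/15, 397/3, 1201/30]
after L4 α=1/8: [869/15, 2839/24, 10897/240]
rounded: [58, 118, 45]


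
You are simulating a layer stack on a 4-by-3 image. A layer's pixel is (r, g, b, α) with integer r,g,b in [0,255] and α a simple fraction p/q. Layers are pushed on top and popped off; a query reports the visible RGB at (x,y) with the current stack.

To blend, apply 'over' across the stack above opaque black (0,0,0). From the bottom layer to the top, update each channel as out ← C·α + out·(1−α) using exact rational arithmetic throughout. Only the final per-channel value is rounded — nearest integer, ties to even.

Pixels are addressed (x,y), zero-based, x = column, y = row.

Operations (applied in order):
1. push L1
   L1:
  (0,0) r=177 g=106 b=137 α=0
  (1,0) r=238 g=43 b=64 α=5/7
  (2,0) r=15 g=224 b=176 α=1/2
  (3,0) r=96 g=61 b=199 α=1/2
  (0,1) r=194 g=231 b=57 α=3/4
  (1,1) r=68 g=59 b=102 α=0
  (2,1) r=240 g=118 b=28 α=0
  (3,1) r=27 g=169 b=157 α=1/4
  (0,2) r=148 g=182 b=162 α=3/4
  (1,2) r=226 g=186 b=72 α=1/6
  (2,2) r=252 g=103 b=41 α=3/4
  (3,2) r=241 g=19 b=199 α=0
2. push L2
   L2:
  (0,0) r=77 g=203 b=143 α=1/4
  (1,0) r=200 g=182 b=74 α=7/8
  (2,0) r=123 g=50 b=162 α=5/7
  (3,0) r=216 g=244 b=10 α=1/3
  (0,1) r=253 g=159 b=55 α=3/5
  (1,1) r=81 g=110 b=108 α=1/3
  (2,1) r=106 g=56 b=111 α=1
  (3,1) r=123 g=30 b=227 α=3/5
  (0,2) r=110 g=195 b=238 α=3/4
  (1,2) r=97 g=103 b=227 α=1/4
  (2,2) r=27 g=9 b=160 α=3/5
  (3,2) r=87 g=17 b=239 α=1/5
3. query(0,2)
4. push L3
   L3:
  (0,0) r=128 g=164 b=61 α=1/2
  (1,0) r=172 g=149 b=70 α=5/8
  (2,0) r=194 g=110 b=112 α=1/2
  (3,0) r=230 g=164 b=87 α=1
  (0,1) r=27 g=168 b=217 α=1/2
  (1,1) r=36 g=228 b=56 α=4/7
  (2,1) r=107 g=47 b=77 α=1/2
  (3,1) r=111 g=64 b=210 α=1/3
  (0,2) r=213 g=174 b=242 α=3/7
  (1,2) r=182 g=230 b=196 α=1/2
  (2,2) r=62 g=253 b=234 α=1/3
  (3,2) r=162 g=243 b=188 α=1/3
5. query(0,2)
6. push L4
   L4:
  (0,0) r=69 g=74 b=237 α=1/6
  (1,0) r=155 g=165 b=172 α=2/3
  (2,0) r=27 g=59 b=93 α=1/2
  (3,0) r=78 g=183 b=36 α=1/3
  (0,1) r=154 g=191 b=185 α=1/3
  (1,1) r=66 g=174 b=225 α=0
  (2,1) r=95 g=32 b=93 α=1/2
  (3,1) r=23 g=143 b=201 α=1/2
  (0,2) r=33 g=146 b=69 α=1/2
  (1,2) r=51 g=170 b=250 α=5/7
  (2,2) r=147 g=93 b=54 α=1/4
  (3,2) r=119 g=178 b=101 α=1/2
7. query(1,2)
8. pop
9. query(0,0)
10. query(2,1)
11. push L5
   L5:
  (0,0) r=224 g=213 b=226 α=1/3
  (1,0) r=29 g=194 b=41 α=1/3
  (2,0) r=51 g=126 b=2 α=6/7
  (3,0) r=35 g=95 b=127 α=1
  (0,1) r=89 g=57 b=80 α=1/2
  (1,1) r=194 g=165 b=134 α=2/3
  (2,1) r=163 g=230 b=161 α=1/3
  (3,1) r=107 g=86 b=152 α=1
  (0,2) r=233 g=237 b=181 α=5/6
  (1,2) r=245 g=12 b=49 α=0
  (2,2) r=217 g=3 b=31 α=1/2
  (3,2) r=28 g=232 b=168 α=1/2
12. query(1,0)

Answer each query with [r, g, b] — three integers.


query (0,2) [L1,L2] — begin 0,0,0
after L1 α=3/4: [111, 273/2, 243/2]
after L2 α=3/4: [441/4, 1443/8, 1671/8]
= [110, 180, 209]

(0,2) stack=L1,L2,L3; from [0,0,0]:
after L1 α=3/4: [111, 273/2, 243/2]
after L2 α=3/4: [441/4, 1443/8, 1671/8]
after L3 α=3/7: [1080/7, 2487/14, 3123/14]
= [154, 178, 223]

(1,2) stack=L1,L2,L3,L4; from [0,0,0]:
+L1 (α=1/6) → [113/3, 31, 12]
+L2 (α=1/4) → [105/2, 49, 263/4]
+L3 (α=1/2) → [469/4, 279/2, 1047/8]
+L4 (α=5/7) → [979/14, 1129/7, 6047/28]
rounded: [70, 161, 216]

query (0,0) [L1,L2,L3] — begin 0,0,0
+L1 (α=0) → [0, 0, 0]
+L2 (α=1/4) → [77/4, 203/4, 143/4]
+L3 (α=1/2) → [589/8, 859/8, 387/8]
→ [74, 107, 48]

(2,1) stack=L1,L2,L3; from [0,0,0]:
after L1 α=0: [0, 0, 0]
after L2 α=1: [106, 56, 111]
after L3 α=1/2: [213/2, 103/2, 94]
= [106, 52, 94]

query (1,0) [L1,L2,L3,L5] — begin 0,0,0
+L1 (α=5/7) → [170, 215/7, 320/7]
+L2 (α=7/8) → [785/4, 9133/56, 1973/28]
+L3 (α=5/8) → [5795/32, 69119/448, 15719/224]
+L5 (α=1/3) → [6259/48, 37525/224, 20311/336]
→ [130, 168, 60]


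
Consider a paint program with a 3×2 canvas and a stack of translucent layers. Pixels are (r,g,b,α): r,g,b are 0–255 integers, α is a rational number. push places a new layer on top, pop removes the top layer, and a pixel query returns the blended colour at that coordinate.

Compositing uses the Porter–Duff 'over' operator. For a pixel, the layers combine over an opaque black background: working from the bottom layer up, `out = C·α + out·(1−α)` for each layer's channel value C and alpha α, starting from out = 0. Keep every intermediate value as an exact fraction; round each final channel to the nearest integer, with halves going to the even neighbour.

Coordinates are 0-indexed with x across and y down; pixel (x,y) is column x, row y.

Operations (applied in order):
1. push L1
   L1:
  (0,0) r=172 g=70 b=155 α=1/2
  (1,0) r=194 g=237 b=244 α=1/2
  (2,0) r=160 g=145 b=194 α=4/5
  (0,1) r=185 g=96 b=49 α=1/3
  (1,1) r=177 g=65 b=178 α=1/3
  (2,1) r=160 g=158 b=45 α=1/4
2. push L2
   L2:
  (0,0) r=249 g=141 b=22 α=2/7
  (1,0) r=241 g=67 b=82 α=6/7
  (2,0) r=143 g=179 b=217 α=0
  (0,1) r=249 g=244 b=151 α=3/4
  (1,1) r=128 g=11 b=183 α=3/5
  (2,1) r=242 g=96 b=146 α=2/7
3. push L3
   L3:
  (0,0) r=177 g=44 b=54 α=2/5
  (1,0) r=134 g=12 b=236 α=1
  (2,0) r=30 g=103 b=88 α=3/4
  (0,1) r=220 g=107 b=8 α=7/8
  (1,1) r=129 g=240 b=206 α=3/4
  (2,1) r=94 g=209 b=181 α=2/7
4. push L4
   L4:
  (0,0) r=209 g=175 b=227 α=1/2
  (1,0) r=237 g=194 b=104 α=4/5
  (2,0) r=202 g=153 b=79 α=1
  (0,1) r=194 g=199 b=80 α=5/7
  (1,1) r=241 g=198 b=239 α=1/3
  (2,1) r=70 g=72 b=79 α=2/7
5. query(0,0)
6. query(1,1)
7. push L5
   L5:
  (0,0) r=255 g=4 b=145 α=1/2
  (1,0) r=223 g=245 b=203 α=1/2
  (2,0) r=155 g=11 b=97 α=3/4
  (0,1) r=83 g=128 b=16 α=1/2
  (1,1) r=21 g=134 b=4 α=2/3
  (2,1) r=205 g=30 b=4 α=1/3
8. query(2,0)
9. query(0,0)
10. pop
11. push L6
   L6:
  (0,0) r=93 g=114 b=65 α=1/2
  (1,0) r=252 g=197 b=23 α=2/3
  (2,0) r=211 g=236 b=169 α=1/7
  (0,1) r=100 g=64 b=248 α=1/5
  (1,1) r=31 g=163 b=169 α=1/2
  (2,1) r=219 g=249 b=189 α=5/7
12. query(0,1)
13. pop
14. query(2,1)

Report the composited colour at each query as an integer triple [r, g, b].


(0,0) stack=L1,L2,L3,L4; from [0,0,0]:
+L1 (α=1/2) → [86, 35, 155/2]
+L2 (α=2/7) → [928/7, 457/7, 863/14]
+L3 (α=2/5) → [5262/35, 1987/35, 4101/70]
+L4 (α=1/2) → [12577/70, 4056/35, 19991/140]
→ [180, 116, 143]

(1,1) stack=L1,L2,L3,L4; from [0,0,0]:
after L1 α=1/3: [59, 65/3, 178/3]
after L2 α=3/5: [502/5, 229/15, 2003/15]
after L3 α=3/4: [2437/20, 11029/60, 11273/60]
after L4 α=1/3: [4847/30, 16969/90, 18443/90]
rounded: [162, 189, 205]

(2,0) stack=L1,L2,L3,L4,L5; from [0,0,0]:
after L1 α=4/5: [128, 116, 776/5]
after L2 α=0: [128, 116, 776/5]
after L3 α=3/4: [109/2, 425/4, 524/5]
after L4 α=1: [202, 153, 79]
after L5 α=3/4: [667/4, 93/2, 185/2]
→ [167, 46, 92]

query (0,0) [L1,L2,L3,L4,L5] — begin 0,0,0
L1 α=1/2: [86, 35, 155/2]
L2 α=2/7: [928/7, 457/7, 863/14]
L3 α=2/5: [5262/35, 1987/35, 4101/70]
L4 α=1/2: [12577/70, 4056/35, 19991/140]
L5 α=1/2: [30427/140, 2098/35, 40291/280]
rounded: [217, 60, 144]

at x=0,y=1 over L1,L2,L3,L4,L6:
L1 α=1/3: [185/3, 32, 49/3]
L2 α=3/4: [1213/6, 191, 352/3]
L3 α=7/8: [10453/48, 235/2, 65/3]
L4 α=5/7: [4819/24, 1230/7, 190/3]
L6 α=1/5: [5419/30, 5368/35, 1504/15]
→ [181, 153, 100]

(2,1) stack=L1,L2,L3,L4; from [0,0,0]:
after L1 α=1/4: [40, 79/2, 45/4]
after L2 α=2/7: [684/7, 779/14, 199/4]
after L3 α=2/7: [4736/49, 9747/98, 349/4]
after L4 α=2/7: [30540/343, 62847/686, 2377/28]
→ [89, 92, 85]


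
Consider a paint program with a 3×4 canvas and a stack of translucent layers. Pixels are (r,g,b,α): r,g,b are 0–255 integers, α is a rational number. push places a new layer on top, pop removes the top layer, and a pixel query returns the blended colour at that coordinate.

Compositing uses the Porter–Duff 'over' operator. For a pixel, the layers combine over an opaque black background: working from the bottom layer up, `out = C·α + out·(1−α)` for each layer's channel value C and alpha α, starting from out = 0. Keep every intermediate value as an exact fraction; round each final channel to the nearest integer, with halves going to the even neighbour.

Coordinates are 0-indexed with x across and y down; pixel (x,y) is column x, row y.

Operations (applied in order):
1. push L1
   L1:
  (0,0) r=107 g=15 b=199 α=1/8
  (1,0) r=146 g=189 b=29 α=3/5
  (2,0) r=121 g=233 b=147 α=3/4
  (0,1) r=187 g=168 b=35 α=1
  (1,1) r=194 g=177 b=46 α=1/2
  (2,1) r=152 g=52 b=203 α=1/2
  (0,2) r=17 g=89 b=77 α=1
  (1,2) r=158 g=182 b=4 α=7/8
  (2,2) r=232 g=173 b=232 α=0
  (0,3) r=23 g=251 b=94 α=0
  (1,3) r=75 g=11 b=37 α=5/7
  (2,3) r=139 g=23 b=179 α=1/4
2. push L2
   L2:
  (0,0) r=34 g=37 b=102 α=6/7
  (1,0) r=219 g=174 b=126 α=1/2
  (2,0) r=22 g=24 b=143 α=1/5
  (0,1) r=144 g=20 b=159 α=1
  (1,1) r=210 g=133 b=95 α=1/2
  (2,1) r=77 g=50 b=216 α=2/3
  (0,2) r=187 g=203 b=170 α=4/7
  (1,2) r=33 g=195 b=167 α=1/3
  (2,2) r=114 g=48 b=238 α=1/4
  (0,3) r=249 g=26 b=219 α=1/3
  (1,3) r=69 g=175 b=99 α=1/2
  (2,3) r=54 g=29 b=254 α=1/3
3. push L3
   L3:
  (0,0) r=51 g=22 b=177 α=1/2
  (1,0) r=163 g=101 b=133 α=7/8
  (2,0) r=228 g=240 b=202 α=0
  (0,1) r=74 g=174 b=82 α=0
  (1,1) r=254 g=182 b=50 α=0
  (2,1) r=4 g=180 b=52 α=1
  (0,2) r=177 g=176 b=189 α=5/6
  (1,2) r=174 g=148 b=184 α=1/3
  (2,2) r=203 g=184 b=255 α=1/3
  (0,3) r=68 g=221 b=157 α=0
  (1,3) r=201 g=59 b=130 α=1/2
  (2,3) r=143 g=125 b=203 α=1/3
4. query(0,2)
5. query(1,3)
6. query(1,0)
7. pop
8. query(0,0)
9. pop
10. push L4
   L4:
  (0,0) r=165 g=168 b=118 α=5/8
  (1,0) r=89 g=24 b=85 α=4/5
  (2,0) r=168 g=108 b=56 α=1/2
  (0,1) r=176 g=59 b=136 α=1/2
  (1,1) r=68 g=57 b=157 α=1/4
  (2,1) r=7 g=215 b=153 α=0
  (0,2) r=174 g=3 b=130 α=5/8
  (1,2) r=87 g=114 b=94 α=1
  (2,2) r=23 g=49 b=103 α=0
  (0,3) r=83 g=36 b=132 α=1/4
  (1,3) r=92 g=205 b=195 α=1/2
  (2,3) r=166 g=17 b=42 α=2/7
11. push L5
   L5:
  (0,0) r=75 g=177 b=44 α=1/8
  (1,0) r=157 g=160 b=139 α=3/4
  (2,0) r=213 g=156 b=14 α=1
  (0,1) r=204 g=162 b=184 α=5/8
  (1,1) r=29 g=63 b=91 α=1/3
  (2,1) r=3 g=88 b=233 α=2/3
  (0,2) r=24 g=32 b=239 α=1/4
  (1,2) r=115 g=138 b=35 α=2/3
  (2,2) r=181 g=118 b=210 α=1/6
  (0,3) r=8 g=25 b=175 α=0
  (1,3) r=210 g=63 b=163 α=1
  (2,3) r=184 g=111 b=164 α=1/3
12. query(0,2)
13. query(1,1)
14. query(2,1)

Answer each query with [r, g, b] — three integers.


at x=0,y=2 over L1,L2,L3:
after L1 α=1: [17, 89, 77]
after L2 α=4/7: [799/7, 1079/7, 911/7]
after L3 α=5/6: [3497/21, 2413/14, 3763/21]
rounded: [167, 172, 179]

query (1,3) [L1,L2,L3] — begin 0,0,0
+L1 (α=5/7) → [375/7, 55/7, 185/7]
+L2 (α=1/2) → [429/7, 640/7, 439/7]
+L3 (α=1/2) → [918/7, 1053/14, 1349/14]
= [131, 75, 96]

(1,0) stack=L1,L2,L3; from [0,0,0]:
+L1 (α=3/5) → [438/5, 567/5, 87/5]
+L2 (α=1/2) → [1533/10, 1437/10, 717/10]
+L3 (α=7/8) → [12943/80, 8507/80, 10027/80]
rounded: [162, 106, 125]

(0,0) stack=L1,L2; from [0,0,0]:
L1 α=1/8: [107/8, 15/8, 199/8]
L2 α=6/7: [1739/56, 1791/56, 5095/56]
→ [31, 32, 91]

query (0,2) [L1,L4,L5] — begin 0,0,0
L1 α=1: [17, 89, 77]
L4 α=5/8: [921/8, 141/4, 881/8]
L5 α=1/4: [2955/32, 551/16, 4555/32]
rounded: [92, 34, 142]

at x=1,y=1 over L1,L4,L5:
+L1 (α=1/2) → [97, 177/2, 23]
+L4 (α=1/4) → [359/4, 645/8, 113/2]
+L5 (α=1/3) → [139/2, 299/4, 68]
= [70, 75, 68]

at x=2,y=1 over L1,L4,L5:
after L1 α=1/2: [76, 26, 203/2]
after L4 α=0: [76, 26, 203/2]
after L5 α=2/3: [82/3, 202/3, 1135/6]
→ [27, 67, 189]


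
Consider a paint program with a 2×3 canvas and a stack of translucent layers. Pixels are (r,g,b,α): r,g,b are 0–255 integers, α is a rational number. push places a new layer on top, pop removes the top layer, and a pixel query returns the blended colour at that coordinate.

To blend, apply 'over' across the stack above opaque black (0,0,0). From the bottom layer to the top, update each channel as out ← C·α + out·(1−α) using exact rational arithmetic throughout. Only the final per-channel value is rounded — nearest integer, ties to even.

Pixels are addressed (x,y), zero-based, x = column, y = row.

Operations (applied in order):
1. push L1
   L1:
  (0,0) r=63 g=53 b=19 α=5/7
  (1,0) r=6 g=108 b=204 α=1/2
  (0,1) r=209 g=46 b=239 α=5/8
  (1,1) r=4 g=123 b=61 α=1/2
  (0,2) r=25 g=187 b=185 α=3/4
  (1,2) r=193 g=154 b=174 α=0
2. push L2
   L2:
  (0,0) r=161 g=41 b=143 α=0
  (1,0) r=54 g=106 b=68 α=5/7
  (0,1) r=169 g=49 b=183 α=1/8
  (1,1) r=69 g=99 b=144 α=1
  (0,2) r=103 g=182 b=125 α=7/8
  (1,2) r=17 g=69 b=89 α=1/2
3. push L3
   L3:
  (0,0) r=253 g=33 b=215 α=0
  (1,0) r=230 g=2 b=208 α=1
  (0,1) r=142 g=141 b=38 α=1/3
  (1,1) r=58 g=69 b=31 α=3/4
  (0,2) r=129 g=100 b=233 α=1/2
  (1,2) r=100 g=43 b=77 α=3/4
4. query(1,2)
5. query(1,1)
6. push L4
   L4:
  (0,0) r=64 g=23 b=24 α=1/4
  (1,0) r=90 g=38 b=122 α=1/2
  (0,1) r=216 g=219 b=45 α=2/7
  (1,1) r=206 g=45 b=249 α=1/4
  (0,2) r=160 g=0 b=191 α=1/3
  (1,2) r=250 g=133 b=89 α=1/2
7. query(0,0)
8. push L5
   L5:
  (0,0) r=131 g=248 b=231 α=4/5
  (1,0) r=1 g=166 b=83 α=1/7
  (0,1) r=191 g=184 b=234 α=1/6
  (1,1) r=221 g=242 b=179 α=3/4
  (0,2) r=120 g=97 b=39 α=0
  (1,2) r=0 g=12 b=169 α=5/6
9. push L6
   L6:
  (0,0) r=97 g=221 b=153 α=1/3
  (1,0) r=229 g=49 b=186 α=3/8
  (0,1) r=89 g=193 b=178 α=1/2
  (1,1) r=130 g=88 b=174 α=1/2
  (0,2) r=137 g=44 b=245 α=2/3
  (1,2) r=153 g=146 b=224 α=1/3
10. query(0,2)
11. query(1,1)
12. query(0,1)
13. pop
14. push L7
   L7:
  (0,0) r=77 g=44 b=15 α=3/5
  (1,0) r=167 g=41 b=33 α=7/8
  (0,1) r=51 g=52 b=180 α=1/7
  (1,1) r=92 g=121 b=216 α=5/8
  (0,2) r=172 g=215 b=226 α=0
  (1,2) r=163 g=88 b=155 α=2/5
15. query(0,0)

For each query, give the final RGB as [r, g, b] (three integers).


query (1,2) [L1,L2,L3] — begin 0,0,0
+L1 (α=0) → [0, 0, 0]
+L2 (α=1/2) → [17/2, 69/2, 89/2]
+L3 (α=3/4) → [617/8, 327/8, 551/8]
rounded: [77, 41, 69]

query (1,1) [L1,L2,L3] — begin 0,0,0
L1 α=1/2: [2, 123/2, 61/2]
L2 α=1: [69, 99, 144]
L3 α=3/4: [243/4, 153/2, 237/4]
= [61, 76, 59]

at x=0,y=0 over L1,L2,L3,L4:
+L1 (α=5/7) → [45, 265/7, 95/7]
+L2 (α=0) → [45, 265/7, 95/7]
+L3 (α=0) → [45, 265/7, 95/7]
+L4 (α=1/4) → [199/4, 239/7, 453/28]
rounded: [50, 34, 16]

at x=0,y=2 over L1,L2,L3,L4,L5,L6:
L1 α=3/4: [75/4, 561/4, 555/4]
L2 α=7/8: [2959/32, 5657/32, 4055/32]
L3 α=1/2: [7087/64, 8857/64, 11511/64]
L4 α=1/3: [4069/32, 8857/96, 17623/96]
L5 α=0: [4069/32, 8857/96, 17623/96]
L6 α=2/3: [4279/32, 17305/288, 64663/288]
= [134, 60, 225]

(1,1) stack=L1,L2,L3,L4,L5,L6; from [0,0,0]:
after L1 α=1/2: [2, 123/2, 61/2]
after L2 α=1: [69, 99, 144]
after L3 α=3/4: [243/4, 153/2, 237/4]
after L4 α=1/4: [1553/16, 549/8, 1707/16]
after L5 α=3/4: [12161/64, 6357/32, 10299/64]
after L6 α=1/2: [20481/128, 9173/64, 21435/128]
= [160, 143, 167]

at x=0,y=1 over L1,L2,L3,L4,L5,L6:
after L1 α=5/8: [1045/8, 115/4, 1195/8]
after L2 α=1/8: [8667/64, 1001/32, 9829/64]
after L3 α=1/3: [13211/96, 3257/48, 11045/96]
after L4 α=2/7: [15361/96, 37309/336, 63865/672]
after L5 α=1/6: [95141/576, 248369/2016, 476573/4032]
after L6 α=1/2: [146405/1152, 637457/4032, 1194269/8064]
→ [127, 158, 148]

query (0,0) [L1,L2,L3,L4,L5,L7] — begin 0,0,0
+L1 (α=5/7) → [45, 265/7, 95/7]
+L2 (α=0) → [45, 265/7, 95/7]
+L3 (α=0) → [45, 265/7, 95/7]
+L4 (α=1/4) → [199/4, 239/7, 453/28]
+L5 (α=4/5) → [459/4, 7183/35, 5265/28]
+L7 (α=3/5) → [921/10, 18986/175, 1179/14]
→ [92, 108, 84]


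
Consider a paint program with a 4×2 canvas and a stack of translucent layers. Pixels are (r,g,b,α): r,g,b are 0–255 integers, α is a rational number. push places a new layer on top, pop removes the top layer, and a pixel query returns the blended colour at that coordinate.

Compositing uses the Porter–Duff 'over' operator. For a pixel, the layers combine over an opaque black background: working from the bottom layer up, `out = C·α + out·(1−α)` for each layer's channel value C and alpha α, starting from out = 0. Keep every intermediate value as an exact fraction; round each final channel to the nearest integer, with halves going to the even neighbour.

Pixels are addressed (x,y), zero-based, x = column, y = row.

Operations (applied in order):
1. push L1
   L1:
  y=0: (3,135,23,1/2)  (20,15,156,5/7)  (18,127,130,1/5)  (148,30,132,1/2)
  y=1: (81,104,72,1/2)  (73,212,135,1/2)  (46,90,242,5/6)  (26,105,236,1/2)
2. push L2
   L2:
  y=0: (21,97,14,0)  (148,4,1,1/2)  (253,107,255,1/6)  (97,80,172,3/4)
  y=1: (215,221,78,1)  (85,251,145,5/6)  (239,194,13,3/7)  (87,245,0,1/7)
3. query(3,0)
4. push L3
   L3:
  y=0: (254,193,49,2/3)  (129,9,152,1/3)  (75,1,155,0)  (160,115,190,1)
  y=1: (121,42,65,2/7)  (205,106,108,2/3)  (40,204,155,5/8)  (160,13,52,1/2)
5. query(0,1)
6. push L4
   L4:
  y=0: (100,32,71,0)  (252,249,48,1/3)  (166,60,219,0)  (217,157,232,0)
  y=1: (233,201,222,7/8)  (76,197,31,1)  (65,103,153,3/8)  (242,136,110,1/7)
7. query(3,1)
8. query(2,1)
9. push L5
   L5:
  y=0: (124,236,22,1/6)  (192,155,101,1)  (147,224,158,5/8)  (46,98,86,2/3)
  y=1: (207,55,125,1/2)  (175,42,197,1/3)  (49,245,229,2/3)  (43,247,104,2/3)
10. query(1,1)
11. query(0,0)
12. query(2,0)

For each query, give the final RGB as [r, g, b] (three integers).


(3,0) stack=L1,L2; from [0,0,0]:
L1 α=1/2: [74, 15, 66]
L2 α=3/4: [365/4, 255/4, 291/2]
rounded: [91, 64, 146]

(0,1) stack=L1,L2,L3; from [0,0,0]:
after L1 α=1/2: [81/2, 52, 36]
after L2 α=1: [215, 221, 78]
after L3 α=2/7: [1317/7, 1189/7, 520/7]
→ [188, 170, 74]

query (3,1) [L1,L2,L3,L4] — begin 0,0,0
L1 α=1/2: [13, 105/2, 118]
L2 α=1/7: [165/7, 80, 708/7]
L3 α=1/2: [1285/14, 93/2, 536/7]
L4 α=1/7: [5549/49, 415/7, 3986/49]
= [113, 59, 81]

at x=2,y=1 over L1,L2,L3,L4:
+L1 (α=5/6) → [115/3, 75, 605/3]
+L2 (α=3/7) → [373/3, 126, 2537/21]
+L3 (α=5/8) → [573/8, 699/4, 3981/28]
+L4 (α=3/8) → [4425/64, 4731/32, 32757/224]
rounded: [69, 148, 146]

(1,1) stack=L1,L2,L3,L4,L5; from [0,0,0]:
+L1 (α=1/2) → [73/2, 106, 135/2]
+L2 (α=5/6) → [923/12, 1361/6, 1585/12]
+L3 (α=2/3) → [5843/36, 2633/18, 4177/36]
+L4 (α=1) → [76, 197, 31]
+L5 (α=1/3) → [109, 436/3, 259/3]
rounded: [109, 145, 86]

(0,0) stack=L1,L2,L3,L4,L5; from [0,0,0]:
+L1 (α=1/2) → [3/2, 135/2, 23/2]
+L2 (α=0) → [3/2, 135/2, 23/2]
+L3 (α=2/3) → [1019/6, 907/6, 73/2]
+L4 (α=0) → [1019/6, 907/6, 73/2]
+L5 (α=1/6) → [5839/36, 5951/36, 409/12]
rounded: [162, 165, 34]

(2,0) stack=L1,L2,L3,L4,L5; from [0,0,0]:
after L1 α=1/5: [18/5, 127/5, 26]
after L2 α=1/6: [271/6, 39, 385/6]
after L3 α=0: [271/6, 39, 385/6]
after L4 α=0: [271/6, 39, 385/6]
after L5 α=5/8: [1741/16, 1237/8, 1965/16]
→ [109, 155, 123]


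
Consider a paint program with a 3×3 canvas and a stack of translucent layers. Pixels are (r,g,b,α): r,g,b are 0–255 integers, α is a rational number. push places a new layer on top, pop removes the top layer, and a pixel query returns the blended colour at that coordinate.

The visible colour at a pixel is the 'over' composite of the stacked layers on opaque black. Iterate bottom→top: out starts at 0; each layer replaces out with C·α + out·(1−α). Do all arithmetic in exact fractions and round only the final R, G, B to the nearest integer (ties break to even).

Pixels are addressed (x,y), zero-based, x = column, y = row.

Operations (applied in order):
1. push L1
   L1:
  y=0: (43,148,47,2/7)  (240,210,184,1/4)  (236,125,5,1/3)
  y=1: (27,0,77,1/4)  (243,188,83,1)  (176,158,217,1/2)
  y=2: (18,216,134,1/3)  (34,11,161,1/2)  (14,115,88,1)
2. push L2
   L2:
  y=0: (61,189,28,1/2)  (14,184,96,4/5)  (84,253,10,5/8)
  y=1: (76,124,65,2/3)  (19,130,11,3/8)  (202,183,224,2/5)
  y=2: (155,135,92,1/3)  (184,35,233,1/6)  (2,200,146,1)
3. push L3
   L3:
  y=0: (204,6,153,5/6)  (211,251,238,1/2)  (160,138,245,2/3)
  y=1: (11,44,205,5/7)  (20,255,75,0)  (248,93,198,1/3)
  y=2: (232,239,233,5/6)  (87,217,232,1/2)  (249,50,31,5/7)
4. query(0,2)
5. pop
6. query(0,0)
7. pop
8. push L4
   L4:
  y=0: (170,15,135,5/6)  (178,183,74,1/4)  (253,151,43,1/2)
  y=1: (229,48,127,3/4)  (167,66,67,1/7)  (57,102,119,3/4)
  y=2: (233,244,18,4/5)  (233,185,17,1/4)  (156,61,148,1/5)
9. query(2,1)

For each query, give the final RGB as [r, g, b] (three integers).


at x=0,y=2 over L1,L2,L3:
after L1 α=1/3: [6, 72, 134/3]
after L2 α=1/3: [167/3, 93, 544/9]
after L3 α=5/6: [3647/18, 644/3, 11029/54]
rounded: [203, 215, 204]

query (0,0) [L1,L2] — begin 0,0,0
after L1 α=2/7: [86/7, 296/7, 94/7]
after L2 α=1/2: [513/14, 1619/14, 145/7]
rounded: [37, 116, 21]

(2,1) stack=L1,L4; from [0,0,0]:
L1 α=1/2: [88, 79, 217/2]
L4 α=3/4: [259/4, 385/4, 931/8]
rounded: [65, 96, 116]


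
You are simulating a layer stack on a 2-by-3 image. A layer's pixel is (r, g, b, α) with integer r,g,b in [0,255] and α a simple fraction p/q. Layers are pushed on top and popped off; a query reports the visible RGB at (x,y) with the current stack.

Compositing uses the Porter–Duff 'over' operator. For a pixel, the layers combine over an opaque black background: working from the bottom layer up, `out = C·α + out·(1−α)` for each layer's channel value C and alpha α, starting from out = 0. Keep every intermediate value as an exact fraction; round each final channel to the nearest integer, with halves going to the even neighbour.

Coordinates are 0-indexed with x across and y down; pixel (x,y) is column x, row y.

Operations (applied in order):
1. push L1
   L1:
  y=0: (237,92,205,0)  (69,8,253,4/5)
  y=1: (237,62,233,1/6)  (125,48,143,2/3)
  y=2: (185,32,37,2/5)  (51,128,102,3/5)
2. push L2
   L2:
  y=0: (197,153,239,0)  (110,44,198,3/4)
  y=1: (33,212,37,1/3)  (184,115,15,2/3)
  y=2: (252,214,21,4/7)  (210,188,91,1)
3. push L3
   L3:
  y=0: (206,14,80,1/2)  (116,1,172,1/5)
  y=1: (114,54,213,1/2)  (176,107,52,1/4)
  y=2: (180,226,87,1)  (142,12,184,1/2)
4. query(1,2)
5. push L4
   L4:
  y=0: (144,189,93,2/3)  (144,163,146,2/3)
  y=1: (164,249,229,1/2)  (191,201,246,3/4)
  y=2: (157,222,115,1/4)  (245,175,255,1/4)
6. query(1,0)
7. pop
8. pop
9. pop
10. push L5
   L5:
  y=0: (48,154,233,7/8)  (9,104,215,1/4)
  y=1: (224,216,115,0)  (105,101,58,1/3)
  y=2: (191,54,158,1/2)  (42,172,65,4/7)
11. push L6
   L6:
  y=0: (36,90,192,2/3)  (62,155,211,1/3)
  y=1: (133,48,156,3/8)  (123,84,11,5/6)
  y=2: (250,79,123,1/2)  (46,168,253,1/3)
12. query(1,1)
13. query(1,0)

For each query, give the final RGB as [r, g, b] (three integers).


query (1,2) [L1,L2,L3] — begin 0,0,0
+L1 (α=3/5) → [153/5, 384/5, 306/5]
+L2 (α=1) → [210, 188, 91]
+L3 (α=1/2) → [176, 100, 275/2]
= [176, 100, 138]

query (1,0) [L1,L2,L3,L4] — begin 0,0,0
L1 α=4/5: [276/5, 32/5, 1012/5]
L2 α=3/4: [963/10, 173/5, 1991/10]
L3 α=1/5: [2506/25, 697/25, 4842/25]
L4 α=2/3: [9706/75, 2949/25, 12142/75]
→ [129, 118, 162]

(1,1) stack=L1,L5,L6; from [0,0,0]:
+L1 (α=2/3) → [250/3, 32, 286/3]
+L5 (α=1/3) → [815/9, 55, 746/9]
+L6 (α=5/6) → [3175/27, 475/6, 1241/54]
→ [118, 79, 23]

query (1,0) [L1,L5,L6] — begin 0,0,0
+L1 (α=4/5) → [276/5, 32/5, 1012/5]
+L5 (α=1/4) → [873/20, 154/5, 4111/20]
+L6 (α=1/3) → [1493/30, 361/5, 6221/30]
rounded: [50, 72, 207]


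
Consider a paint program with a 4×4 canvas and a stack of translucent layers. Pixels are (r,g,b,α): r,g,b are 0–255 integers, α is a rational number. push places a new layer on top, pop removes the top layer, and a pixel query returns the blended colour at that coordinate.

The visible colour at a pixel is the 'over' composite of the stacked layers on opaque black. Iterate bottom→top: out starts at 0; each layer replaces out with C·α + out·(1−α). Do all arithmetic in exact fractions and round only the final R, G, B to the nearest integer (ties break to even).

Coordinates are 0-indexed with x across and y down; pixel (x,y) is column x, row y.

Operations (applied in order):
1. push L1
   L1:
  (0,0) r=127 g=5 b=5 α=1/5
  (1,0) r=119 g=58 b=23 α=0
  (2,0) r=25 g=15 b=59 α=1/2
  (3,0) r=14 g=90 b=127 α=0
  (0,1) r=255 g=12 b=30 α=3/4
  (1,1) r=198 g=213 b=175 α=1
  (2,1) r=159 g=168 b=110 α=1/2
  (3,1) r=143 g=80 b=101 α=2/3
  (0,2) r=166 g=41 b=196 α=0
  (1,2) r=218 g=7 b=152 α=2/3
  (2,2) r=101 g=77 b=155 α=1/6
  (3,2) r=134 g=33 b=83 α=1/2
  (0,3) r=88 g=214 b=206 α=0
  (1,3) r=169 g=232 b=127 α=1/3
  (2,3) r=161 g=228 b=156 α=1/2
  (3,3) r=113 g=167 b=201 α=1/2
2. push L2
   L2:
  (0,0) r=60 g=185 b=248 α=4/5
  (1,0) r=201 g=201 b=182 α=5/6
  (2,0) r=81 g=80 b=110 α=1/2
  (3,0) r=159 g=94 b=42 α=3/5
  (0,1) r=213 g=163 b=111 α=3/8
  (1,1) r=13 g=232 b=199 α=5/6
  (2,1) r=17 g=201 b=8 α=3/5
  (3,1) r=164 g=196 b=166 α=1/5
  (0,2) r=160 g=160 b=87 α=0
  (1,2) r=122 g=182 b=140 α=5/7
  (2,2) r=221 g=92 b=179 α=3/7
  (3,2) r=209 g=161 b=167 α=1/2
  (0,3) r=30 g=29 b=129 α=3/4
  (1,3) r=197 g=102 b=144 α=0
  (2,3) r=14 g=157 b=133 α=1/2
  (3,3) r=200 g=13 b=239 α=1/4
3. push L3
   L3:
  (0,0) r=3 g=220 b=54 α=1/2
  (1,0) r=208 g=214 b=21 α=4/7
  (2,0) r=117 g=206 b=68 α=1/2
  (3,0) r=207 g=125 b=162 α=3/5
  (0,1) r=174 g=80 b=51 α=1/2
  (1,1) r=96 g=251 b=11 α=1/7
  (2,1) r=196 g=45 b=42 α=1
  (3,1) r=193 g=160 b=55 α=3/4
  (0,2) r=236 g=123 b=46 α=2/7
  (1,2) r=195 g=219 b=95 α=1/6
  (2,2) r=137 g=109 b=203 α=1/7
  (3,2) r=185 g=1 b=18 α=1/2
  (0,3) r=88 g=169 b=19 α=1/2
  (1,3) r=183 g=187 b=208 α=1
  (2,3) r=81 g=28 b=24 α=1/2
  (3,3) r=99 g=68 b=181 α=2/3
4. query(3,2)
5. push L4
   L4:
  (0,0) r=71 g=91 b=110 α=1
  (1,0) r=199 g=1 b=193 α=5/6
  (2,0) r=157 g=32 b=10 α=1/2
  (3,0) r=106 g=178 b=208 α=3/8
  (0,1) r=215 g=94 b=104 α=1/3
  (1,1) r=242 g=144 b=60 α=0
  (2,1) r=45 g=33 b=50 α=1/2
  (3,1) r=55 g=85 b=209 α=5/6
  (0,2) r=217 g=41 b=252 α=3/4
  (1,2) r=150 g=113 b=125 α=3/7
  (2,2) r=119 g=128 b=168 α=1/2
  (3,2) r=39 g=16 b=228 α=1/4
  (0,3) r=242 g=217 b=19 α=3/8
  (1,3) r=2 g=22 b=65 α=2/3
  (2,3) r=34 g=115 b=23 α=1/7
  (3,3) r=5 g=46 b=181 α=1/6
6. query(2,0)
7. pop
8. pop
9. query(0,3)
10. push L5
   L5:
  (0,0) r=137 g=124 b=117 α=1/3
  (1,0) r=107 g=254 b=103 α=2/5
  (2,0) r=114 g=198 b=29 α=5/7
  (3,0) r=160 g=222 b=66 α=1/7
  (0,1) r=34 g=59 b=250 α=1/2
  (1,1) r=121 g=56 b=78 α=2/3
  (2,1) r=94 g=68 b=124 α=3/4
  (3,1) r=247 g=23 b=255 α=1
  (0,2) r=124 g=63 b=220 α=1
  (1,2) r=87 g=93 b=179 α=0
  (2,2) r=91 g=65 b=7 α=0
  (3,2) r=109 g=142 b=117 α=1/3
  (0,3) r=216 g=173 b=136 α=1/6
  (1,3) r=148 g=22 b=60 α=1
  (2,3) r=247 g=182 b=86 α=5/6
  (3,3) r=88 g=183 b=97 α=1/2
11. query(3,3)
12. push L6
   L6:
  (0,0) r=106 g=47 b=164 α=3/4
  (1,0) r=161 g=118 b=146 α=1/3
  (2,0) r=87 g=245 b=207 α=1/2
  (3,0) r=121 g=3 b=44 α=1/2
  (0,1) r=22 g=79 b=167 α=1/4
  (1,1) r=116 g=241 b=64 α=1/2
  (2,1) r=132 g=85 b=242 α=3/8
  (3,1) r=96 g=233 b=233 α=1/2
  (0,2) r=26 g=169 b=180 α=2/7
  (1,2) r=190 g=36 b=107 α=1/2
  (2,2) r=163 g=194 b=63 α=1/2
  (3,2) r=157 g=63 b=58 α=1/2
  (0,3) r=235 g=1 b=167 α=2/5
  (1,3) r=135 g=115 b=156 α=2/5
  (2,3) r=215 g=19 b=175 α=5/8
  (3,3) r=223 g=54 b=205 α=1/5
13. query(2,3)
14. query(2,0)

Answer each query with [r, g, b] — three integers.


(3,2) stack=L1,L2,L3; from [0,0,0]:
+L1 (α=1/2) → [67, 33/2, 83/2]
+L2 (α=1/2) → [138, 355/4, 417/4]
+L3 (α=1/2) → [323/2, 359/8, 489/8]
→ [162, 45, 61]

at x=2,y=0 over L1,L2,L3,L4:
+L1 (α=1/2) → [25/2, 15/2, 59/2]
+L2 (α=1/2) → [187/4, 175/4, 279/4]
+L3 (α=1/2) → [655/8, 999/8, 551/8]
+L4 (α=1/2) → [1911/16, 1255/16, 631/16]
= [119, 78, 39]

query (0,3) [L1,L2] — begin 0,0,0
after L1 α=0: [0, 0, 0]
after L2 α=3/4: [45/2, 87/4, 387/4]
= [22, 22, 97]

(3,3) stack=L1,L2,L5; from [0,0,0]:
+L1 (α=1/2) → [113/2, 167/2, 201/2]
+L2 (α=1/4) → [739/8, 527/8, 1081/8]
+L5 (α=1/2) → [1443/16, 1991/16, 1857/16]
→ [90, 124, 116]

query (2,3) [L1,L2,L5,L6] — begin 0,0,0
+L1 (α=1/2) → [161/2, 114, 78]
+L2 (α=1/2) → [189/4, 271/2, 211/2]
+L5 (α=5/6) → [5129/24, 697/4, 357/4]
+L6 (α=5/8) → [13729/64, 2471/32, 4571/32]
rounded: [215, 77, 143]

at x=2,y=0 over L1,L2,L5,L6:
after L1 α=1/2: [25/2, 15/2, 59/2]
after L2 α=1/2: [187/4, 175/4, 279/4]
after L5 α=5/7: [1327/14, 2155/14, 569/14]
after L6 α=1/2: [2545/28, 5585/28, 3467/28]
rounded: [91, 199, 124]


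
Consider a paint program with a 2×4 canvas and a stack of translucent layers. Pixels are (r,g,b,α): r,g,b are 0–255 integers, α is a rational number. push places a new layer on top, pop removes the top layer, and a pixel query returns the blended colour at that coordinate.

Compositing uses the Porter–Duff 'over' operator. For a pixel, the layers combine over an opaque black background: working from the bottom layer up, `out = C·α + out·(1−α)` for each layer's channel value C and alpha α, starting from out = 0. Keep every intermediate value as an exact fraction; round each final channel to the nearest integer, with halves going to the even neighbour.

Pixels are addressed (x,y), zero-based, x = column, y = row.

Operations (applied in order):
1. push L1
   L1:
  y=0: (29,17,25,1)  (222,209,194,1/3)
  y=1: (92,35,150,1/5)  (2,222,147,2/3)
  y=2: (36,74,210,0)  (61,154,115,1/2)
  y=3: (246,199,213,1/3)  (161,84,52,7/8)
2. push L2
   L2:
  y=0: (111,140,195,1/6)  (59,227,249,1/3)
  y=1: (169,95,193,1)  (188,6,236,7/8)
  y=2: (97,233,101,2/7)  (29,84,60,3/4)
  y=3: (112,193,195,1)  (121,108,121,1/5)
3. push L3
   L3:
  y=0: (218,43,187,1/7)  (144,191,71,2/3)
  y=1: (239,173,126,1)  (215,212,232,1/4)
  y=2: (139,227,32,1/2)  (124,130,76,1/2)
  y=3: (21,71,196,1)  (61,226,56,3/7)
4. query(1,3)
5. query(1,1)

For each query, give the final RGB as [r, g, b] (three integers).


query (1,3) [L1,L2,L3] — begin 0,0,0
L1 α=7/8: [1127/8, 147/2, 91/2]
L2 α=1/5: [1369/10, 402/5, 303/5]
L3 α=3/7: [3653/35, 714/5, 2052/35]
= [104, 143, 59]

query (1,1) [L1,L2,L3] — begin 0,0,0
+L1 (α=2/3) → [4/3, 148, 98]
+L2 (α=7/8) → [494/3, 95/4, 875/4]
+L3 (α=1/4) → [709/4, 1133/16, 3553/16]
= [177, 71, 222]


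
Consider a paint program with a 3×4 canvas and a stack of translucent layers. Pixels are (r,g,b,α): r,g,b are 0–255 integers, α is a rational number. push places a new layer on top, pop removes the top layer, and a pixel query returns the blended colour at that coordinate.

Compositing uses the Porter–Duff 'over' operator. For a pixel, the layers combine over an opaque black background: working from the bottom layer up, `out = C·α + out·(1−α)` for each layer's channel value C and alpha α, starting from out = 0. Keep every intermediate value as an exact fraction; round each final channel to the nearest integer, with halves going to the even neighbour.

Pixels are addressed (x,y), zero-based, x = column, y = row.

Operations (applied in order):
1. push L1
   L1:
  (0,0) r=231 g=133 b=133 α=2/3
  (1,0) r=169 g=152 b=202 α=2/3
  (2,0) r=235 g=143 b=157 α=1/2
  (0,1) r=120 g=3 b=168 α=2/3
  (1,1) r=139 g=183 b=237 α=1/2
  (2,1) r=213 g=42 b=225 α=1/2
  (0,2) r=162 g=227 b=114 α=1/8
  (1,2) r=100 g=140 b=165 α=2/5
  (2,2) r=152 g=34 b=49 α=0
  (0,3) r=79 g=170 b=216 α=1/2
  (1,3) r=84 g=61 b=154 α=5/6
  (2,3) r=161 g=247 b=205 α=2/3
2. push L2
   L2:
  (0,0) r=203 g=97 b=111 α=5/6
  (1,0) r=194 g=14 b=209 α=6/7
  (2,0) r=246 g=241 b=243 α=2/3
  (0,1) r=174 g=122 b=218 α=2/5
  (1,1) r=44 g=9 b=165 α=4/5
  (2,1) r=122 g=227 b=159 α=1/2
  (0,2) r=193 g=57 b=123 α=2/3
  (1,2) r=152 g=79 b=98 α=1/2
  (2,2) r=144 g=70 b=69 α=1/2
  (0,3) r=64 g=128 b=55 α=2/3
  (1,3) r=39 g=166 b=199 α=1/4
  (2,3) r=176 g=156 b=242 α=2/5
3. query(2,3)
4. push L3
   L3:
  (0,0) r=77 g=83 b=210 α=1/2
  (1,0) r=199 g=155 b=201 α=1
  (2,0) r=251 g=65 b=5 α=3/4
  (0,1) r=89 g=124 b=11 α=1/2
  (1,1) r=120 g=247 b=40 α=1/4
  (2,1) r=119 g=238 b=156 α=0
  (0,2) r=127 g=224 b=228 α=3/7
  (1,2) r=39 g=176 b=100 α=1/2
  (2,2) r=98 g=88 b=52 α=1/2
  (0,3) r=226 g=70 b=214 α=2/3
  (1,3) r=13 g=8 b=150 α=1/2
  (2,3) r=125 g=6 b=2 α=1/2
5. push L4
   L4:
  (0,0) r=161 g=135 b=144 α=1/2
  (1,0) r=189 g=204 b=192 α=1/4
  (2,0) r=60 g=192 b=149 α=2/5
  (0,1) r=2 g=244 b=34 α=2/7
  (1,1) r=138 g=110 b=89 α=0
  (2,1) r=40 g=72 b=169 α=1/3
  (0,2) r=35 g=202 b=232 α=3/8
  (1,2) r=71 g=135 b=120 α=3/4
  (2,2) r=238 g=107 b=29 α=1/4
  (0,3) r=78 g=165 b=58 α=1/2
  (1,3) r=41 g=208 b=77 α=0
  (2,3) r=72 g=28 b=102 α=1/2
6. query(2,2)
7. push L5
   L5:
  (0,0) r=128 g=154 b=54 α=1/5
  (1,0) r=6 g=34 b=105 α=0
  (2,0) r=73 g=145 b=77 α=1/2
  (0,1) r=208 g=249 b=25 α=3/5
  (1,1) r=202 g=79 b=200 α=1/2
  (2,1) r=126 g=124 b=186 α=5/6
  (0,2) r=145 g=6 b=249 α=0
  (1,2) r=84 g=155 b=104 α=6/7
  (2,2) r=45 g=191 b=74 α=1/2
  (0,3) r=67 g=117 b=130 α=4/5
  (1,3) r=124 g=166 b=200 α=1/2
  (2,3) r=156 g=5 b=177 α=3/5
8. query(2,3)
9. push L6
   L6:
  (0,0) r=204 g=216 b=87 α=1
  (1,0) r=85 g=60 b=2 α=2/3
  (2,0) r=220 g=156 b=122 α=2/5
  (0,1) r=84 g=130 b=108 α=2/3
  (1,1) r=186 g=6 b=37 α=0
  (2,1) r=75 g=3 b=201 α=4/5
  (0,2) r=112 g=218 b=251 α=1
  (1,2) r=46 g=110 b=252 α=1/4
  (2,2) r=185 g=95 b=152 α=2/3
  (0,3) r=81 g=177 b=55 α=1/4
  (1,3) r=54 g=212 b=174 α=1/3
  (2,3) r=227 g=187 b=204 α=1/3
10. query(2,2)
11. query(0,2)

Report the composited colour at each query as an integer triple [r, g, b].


at x=2,y=3 over L1,L2:
after L1 α=2/3: [322/3, 494/3, 410/3]
after L2 α=2/5: [674/5, 806/5, 894/5]
rounded: [135, 161, 179]

query (2,2) [L1,L2,L3,L4] — begin 0,0,0
L1 α=0: [0, 0, 0]
L2 α=1/2: [72, 35, 69/2]
L3 α=1/2: [85, 123/2, 173/4]
L4 α=1/4: [493/4, 583/8, 635/16]
rounded: [123, 73, 40]

at x=2,y=3 over L1,L2,L3,L4,L5:
after L1 α=2/3: [322/3, 494/3, 410/3]
after L2 α=2/5: [674/5, 806/5, 894/5]
after L3 α=1/2: [1299/10, 418/5, 452/5]
after L4 α=1/2: [2019/20, 279/5, 481/5]
after L5 α=3/5: [6699/50, 633/25, 3617/25]
→ [134, 25, 145]

at x=2,y=2 over L1,L2,L3,L4,L5,L6:
after L1 α=0: [0, 0, 0]
after L2 α=1/2: [72, 35, 69/2]
after L3 α=1/2: [85, 123/2, 173/4]
after L4 α=1/4: [493/4, 583/8, 635/16]
after L5 α=1/2: [673/8, 2111/16, 1819/32]
after L6 α=2/3: [1211/8, 1717/16, 3849/32]
rounded: [151, 107, 120]

at x=0,y=2 over L1,L2,L3,L4,L5,L6:
L1 α=1/8: [81/4, 227/8, 57/4]
L2 α=2/3: [1625/12, 1139/24, 347/4]
L3 α=3/7: [2768/21, 5171/42, 1031/7]
L4 α=3/8: [16045/168, 51307/336, 10027/56]
L5 α=0: [16045/168, 51307/336, 10027/56]
L6 α=1: [112, 218, 251]
= [112, 218, 251]
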